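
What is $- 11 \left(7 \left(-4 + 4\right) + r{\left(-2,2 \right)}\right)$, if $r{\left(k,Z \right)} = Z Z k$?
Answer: $88$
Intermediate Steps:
$r{\left(k,Z \right)} = k Z^{2}$ ($r{\left(k,Z \right)} = Z^{2} k = k Z^{2}$)
$- 11 \left(7 \left(-4 + 4\right) + r{\left(-2,2 \right)}\right) = - 11 \left(7 \left(-4 + 4\right) - 2 \cdot 2^{2}\right) = - 11 \left(7 \cdot 0 - 8\right) = - 11 \left(0 - 8\right) = \left(-11\right) \left(-8\right) = 88$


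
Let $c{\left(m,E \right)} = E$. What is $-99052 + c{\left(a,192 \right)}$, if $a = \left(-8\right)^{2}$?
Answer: $-98860$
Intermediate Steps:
$a = 64$
$-99052 + c{\left(a,192 \right)} = -99052 + 192 = -98860$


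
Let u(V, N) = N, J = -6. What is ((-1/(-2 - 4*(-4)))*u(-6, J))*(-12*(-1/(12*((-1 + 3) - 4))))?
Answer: -3/14 ≈ -0.21429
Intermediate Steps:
((-1/(-2 - 4*(-4)))*u(-6, J))*(-12*(-1/(12*((-1 + 3) - 4)))) = (-1/(-2 - 4*(-4))*(-6))*(-12*(-1/(12*((-1 + 3) - 4)))) = (-1/(-2 + 16)*(-6))*(-12*(-1/(12*(2 - 4)))) = (-1/14*(-6))*(-12/(-2*(-4)*3)) = (-1*1/14*(-6))*(-12/(8*3)) = (-1/14*(-6))*(-12/24) = 3*(-12*1/24)/7 = (3/7)*(-1/2) = -3/14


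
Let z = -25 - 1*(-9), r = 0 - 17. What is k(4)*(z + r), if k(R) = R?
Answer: -132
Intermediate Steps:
r = -17
z = -16 (z = -25 + 9 = -16)
k(4)*(z + r) = 4*(-16 - 17) = 4*(-33) = -132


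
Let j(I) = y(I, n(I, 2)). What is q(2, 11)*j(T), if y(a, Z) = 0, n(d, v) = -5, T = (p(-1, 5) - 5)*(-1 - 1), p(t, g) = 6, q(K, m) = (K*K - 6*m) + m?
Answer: 0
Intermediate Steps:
q(K, m) = K² - 5*m (q(K, m) = (K² - 6*m) + m = K² - 5*m)
T = -2 (T = (6 - 5)*(-1 - 1) = 1*(-2) = -2)
j(I) = 0
q(2, 11)*j(T) = (2² - 5*11)*0 = (4 - 55)*0 = -51*0 = 0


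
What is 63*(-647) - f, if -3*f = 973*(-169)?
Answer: -286720/3 ≈ -95573.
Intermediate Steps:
f = 164437/3 (f = -973*(-169)/3 = -⅓*(-164437) = 164437/3 ≈ 54812.)
63*(-647) - f = 63*(-647) - 1*164437/3 = -40761 - 164437/3 = -286720/3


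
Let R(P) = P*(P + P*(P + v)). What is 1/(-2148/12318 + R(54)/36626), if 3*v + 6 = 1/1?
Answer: 37596589/153085226 ≈ 0.24559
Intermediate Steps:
v = -5/3 (v = -2 + (1/1)/3 = -2 + (1*1)/3 = -2 + (1/3)*1 = -2 + 1/3 = -5/3 ≈ -1.6667)
R(P) = P*(P + P*(-5/3 + P)) (R(P) = P*(P + P*(P - 5/3)) = P*(P + P*(-5/3 + P)))
1/(-2148/12318 + R(54)/36626) = 1/(-2148/12318 + (54**2*(-2/3 + 54))/36626) = 1/(-2148*1/12318 + (2916*(160/3))*(1/36626)) = 1/(-358/2053 + 155520*(1/36626)) = 1/(-358/2053 + 77760/18313) = 1/(153085226/37596589) = 37596589/153085226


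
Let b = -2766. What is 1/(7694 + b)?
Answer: 1/4928 ≈ 0.00020292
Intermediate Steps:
1/(7694 + b) = 1/(7694 - 2766) = 1/4928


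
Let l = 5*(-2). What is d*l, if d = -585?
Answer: 5850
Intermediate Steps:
l = -10
d*l = -585*(-10) = 5850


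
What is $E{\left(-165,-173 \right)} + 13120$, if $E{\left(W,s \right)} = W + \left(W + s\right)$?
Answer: $12617$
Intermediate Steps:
$E{\left(W,s \right)} = s + 2 W$
$E{\left(-165,-173 \right)} + 13120 = \left(-173 + 2 \left(-165\right)\right) + 13120 = \left(-173 - 330\right) + 13120 = -503 + 13120 = 12617$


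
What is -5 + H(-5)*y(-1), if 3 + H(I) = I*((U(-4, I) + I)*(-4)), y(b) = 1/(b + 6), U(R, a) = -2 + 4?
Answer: -88/5 ≈ -17.600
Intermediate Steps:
U(R, a) = 2
y(b) = 1/(6 + b)
H(I) = -3 + I*(-8 - 4*I) (H(I) = -3 + I*((2 + I)*(-4)) = -3 + I*(-8 - 4*I))
-5 + H(-5)*y(-1) = -5 + (-3 - 8*(-5) - 4*(-5)**2)/(6 - 1) = -5 + (-3 + 40 - 4*25)/5 = -5 + (-3 + 40 - 100)*(1/5) = -5 - 63*1/5 = -5 - 63/5 = -88/5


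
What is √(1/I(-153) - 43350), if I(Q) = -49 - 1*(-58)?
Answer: I*√390149/3 ≈ 208.21*I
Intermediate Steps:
I(Q) = 9 (I(Q) = -49 + 58 = 9)
√(1/I(-153) - 43350) = √(1/9 - 43350) = √(⅑ - 43350) = √(-390149/9) = I*√390149/3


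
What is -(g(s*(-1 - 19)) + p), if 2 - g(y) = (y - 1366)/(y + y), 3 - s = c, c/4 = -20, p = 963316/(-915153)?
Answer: -54576911/1519153980 ≈ -0.035926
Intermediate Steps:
p = -963316/915153 (p = 963316*(-1/915153) = -963316/915153 ≈ -1.0526)
c = -80 (c = 4*(-20) = -80)
s = 83 (s = 3 - 1*(-80) = 3 + 80 = 83)
g(y) = 2 - (-1366 + y)/(2*y) (g(y) = 2 - (y - 1366)/(y + y) = 2 - (-1366 + y)/(2*y))
-(g(s*(-1 - 19)) + p) = -((3/2 + 683/((83*(-1 - 19)))) - 963316/915153) = -((3/2 + 683/((83*(-20)))) - 963316/915153) = -((3/2 + 683/(-1660)) - 963316/915153) = -((3/2 + 683*(-1/1660)) - 963316/915153) = -((3/2 - 683/1660) - 963316/915153) = -(1807/1660 - 963316/915153) = -1*54576911/1519153980 = -54576911/1519153980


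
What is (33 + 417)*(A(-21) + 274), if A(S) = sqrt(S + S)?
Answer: 123300 + 450*I*sqrt(42) ≈ 1.233e+5 + 2916.3*I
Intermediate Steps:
A(S) = sqrt(2)*sqrt(S) (A(S) = sqrt(2*S) = sqrt(2)*sqrt(S))
(33 + 417)*(A(-21) + 274) = (33 + 417)*(sqrt(2)*sqrt(-21) + 274) = 450*(sqrt(2)*(I*sqrt(21)) + 274) = 450*(I*sqrt(42) + 274) = 450*(274 + I*sqrt(42)) = 123300 + 450*I*sqrt(42)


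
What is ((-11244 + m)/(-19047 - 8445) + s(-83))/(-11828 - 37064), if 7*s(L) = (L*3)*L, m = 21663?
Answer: -189368077/3136324016 ≈ -0.060379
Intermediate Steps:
s(L) = 3*L²/7 (s(L) = ((L*3)*L)/7 = ((3*L)*L)/7 = (3*L²)/7 = 3*L²/7)
((-11244 + m)/(-19047 - 8445) + s(-83))/(-11828 - 37064) = ((-11244 + 21663)/(-19047 - 8445) + (3/7)*(-83)²)/(-11828 - 37064) = (10419/(-27492) + (3/7)*6889)/(-48892) = (10419*(-1/27492) + 20667/7)*(-1/48892) = (-3473/9164 + 20667/7)*(-1/48892) = (189368077/64148)*(-1/48892) = -189368077/3136324016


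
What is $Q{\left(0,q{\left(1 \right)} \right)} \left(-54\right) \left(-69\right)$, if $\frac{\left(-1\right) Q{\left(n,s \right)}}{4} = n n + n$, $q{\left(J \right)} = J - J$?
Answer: $0$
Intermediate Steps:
$q{\left(J \right)} = 0$
$Q{\left(n,s \right)} = - 4 n - 4 n^{2}$ ($Q{\left(n,s \right)} = - 4 \left(n n + n\right) = - 4 \left(n^{2} + n\right) = - 4 \left(n + n^{2}\right) = - 4 n - 4 n^{2}$)
$Q{\left(0,q{\left(1 \right)} \right)} \left(-54\right) \left(-69\right) = \left(-4\right) 0 \left(1 + 0\right) \left(-54\right) \left(-69\right) = \left(-4\right) 0 \cdot 1 \left(-54\right) \left(-69\right) = 0 \left(-54\right) \left(-69\right) = 0 \left(-69\right) = 0$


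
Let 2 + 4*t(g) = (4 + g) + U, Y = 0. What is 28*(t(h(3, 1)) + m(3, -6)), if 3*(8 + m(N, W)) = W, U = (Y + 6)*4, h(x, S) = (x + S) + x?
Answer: -49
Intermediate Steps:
h(x, S) = S + 2*x (h(x, S) = (S + x) + x = S + 2*x)
U = 24 (U = (0 + 6)*4 = 6*4 = 24)
m(N, W) = -8 + W/3
t(g) = 13/2 + g/4 (t(g) = -½ + ((4 + g) + 24)/4 = -½ + (28 + g)/4 = -½ + (7 + g/4) = 13/2 + g/4)
28*(t(h(3, 1)) + m(3, -6)) = 28*((13/2 + (1 + 2*3)/4) + (-8 + (⅓)*(-6))) = 28*((13/2 + (1 + 6)/4) + (-8 - 2)) = 28*((13/2 + (¼)*7) - 10) = 28*((13/2 + 7/4) - 10) = 28*(33/4 - 10) = 28*(-7/4) = -49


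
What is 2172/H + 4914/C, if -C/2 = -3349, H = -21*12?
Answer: -554572/70329 ≈ -7.8854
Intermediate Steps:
H = -252
C = 6698 (C = -2*(-3349) = 6698)
2172/H + 4914/C = 2172/(-252) + 4914/6698 = 2172*(-1/252) + 4914*(1/6698) = -181/21 + 2457/3349 = -554572/70329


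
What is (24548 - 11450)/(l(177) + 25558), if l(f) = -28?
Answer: 59/115 ≈ 0.51304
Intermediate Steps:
(24548 - 11450)/(l(177) + 25558) = (24548 - 11450)/(-28 + 25558) = 13098/25530 = 13098*(1/25530) = 59/115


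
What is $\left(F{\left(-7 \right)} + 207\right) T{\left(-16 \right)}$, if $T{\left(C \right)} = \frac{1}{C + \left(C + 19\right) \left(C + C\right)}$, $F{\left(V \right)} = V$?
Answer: $- \frac{25}{14} \approx -1.7857$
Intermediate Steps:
$T{\left(C \right)} = \frac{1}{C + 2 C \left(19 + C\right)}$ ($T{\left(C \right)} = \frac{1}{C + \left(19 + C\right) 2 C} = \frac{1}{C + 2 C \left(19 + C\right)}$)
$\left(F{\left(-7 \right)} + 207\right) T{\left(-16 \right)} = \left(-7 + 207\right) \frac{1}{\left(-16\right) \left(39 + 2 \left(-16\right)\right)} = 200 \left(- \frac{1}{16 \left(39 - 32\right)}\right) = 200 \left(- \frac{1}{16 \cdot 7}\right) = 200 \left(\left(- \frac{1}{16}\right) \frac{1}{7}\right) = 200 \left(- \frac{1}{112}\right) = - \frac{25}{14}$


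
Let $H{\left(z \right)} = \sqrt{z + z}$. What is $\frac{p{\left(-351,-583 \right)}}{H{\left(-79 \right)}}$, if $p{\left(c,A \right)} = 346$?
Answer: $- \frac{173 i \sqrt{158}}{79} \approx - 27.526 i$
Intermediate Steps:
$H{\left(z \right)} = \sqrt{2} \sqrt{z}$ ($H{\left(z \right)} = \sqrt{2 z} = \sqrt{2} \sqrt{z}$)
$\frac{p{\left(-351,-583 \right)}}{H{\left(-79 \right)}} = \frac{346}{\sqrt{2} \sqrt{-79}} = \frac{346}{\sqrt{2} i \sqrt{79}} = \frac{346}{i \sqrt{158}} = 346 \left(- \frac{i \sqrt{158}}{158}\right) = - \frac{173 i \sqrt{158}}{79}$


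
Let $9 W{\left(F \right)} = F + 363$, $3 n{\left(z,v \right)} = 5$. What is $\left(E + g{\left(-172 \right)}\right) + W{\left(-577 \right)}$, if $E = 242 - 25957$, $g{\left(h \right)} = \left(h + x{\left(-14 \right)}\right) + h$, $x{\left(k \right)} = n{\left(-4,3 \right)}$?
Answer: $- \frac{234730}{9} \approx -26081.0$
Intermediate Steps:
$n{\left(z,v \right)} = \frac{5}{3}$ ($n{\left(z,v \right)} = \frac{1}{3} \cdot 5 = \frac{5}{3}$)
$W{\left(F \right)} = \frac{121}{3} + \frac{F}{9}$ ($W{\left(F \right)} = \frac{F + 363}{9} = \frac{363 + F}{9} = \frac{121}{3} + \frac{F}{9}$)
$x{\left(k \right)} = \frac{5}{3}$
$g{\left(h \right)} = \frac{5}{3} + 2 h$ ($g{\left(h \right)} = \left(h + \frac{5}{3}\right) + h = \left(\frac{5}{3} + h\right) + h = \frac{5}{3} + 2 h$)
$E = -25715$ ($E = 242 - 25957 = -25715$)
$\left(E + g{\left(-172 \right)}\right) + W{\left(-577 \right)} = \left(-25715 + \left(\frac{5}{3} + 2 \left(-172\right)\right)\right) + \left(\frac{121}{3} + \frac{1}{9} \left(-577\right)\right) = \left(-25715 + \left(\frac{5}{3} - 344\right)\right) + \left(\frac{121}{3} - \frac{577}{9}\right) = \left(-25715 - \frac{1027}{3}\right) - \frac{214}{9} = - \frac{78172}{3} - \frac{214}{9} = - \frac{234730}{9}$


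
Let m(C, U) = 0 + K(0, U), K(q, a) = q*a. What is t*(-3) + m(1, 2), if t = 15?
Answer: -45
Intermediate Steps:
K(q, a) = a*q
m(C, U) = 0 (m(C, U) = 0 + U*0 = 0 + 0 = 0)
t*(-3) + m(1, 2) = 15*(-3) + 0 = -45 + 0 = -45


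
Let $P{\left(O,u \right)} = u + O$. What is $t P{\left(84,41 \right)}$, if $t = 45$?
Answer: $5625$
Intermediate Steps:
$P{\left(O,u \right)} = O + u$
$t P{\left(84,41 \right)} = 45 \left(84 + 41\right) = 45 \cdot 125 = 5625$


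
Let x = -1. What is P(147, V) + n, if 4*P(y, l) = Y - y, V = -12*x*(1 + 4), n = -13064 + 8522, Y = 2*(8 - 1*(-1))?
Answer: -18297/4 ≈ -4574.3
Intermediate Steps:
Y = 18 (Y = 2*(8 + 1) = 2*9 = 18)
n = -4542
V = 60 (V = -(-12)*(1 + 4) = -(-12)*5 = -12*(-5) = 60)
P(y, l) = 9/2 - y/4 (P(y, l) = (18 - y)/4 = 9/2 - y/4)
P(147, V) + n = (9/2 - 1/4*147) - 4542 = (9/2 - 147/4) - 4542 = -129/4 - 4542 = -18297/4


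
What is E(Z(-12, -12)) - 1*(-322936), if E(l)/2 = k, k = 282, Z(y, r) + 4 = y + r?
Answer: 323500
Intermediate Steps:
Z(y, r) = -4 + r + y (Z(y, r) = -4 + (y + r) = -4 + (r + y) = -4 + r + y)
E(l) = 564 (E(l) = 2*282 = 564)
E(Z(-12, -12)) - 1*(-322936) = 564 - 1*(-322936) = 564 + 322936 = 323500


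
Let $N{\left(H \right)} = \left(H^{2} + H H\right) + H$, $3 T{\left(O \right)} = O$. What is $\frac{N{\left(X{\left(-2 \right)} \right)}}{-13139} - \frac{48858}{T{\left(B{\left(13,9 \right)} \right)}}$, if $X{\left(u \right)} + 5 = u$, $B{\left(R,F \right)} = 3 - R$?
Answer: $\frac{137559634}{9385} \approx 14657.0$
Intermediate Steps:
$X{\left(u \right)} = -5 + u$
$T{\left(O \right)} = \frac{O}{3}$
$N{\left(H \right)} = H + 2 H^{2}$ ($N{\left(H \right)} = \left(H^{2} + H^{2}\right) + H = 2 H^{2} + H = H + 2 H^{2}$)
$\frac{N{\left(X{\left(-2 \right)} \right)}}{-13139} - \frac{48858}{T{\left(B{\left(13,9 \right)} \right)}} = \frac{\left(-5 - 2\right) \left(1 + 2 \left(-5 - 2\right)\right)}{-13139} - \frac{48858}{\frac{1}{3} \left(3 - 13\right)} = - 7 \left(1 + 2 \left(-7\right)\right) \left(- \frac{1}{13139}\right) - \frac{48858}{\frac{1}{3} \left(3 - 13\right)} = - 7 \left(1 - 14\right) \left(- \frac{1}{13139}\right) - \frac{48858}{\frac{1}{3} \left(-10\right)} = \left(-7\right) \left(-13\right) \left(- \frac{1}{13139}\right) - \frac{48858}{- \frac{10}{3}} = 91 \left(- \frac{1}{13139}\right) - - \frac{73287}{5} = - \frac{13}{1877} + \frac{73287}{5} = \frac{137559634}{9385}$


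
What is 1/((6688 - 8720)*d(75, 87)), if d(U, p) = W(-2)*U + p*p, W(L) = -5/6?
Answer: -1/15253208 ≈ -6.5560e-8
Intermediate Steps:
W(L) = -⅚ (W(L) = -5*⅙ = -⅚)
d(U, p) = p² - 5*U/6 (d(U, p) = -5*U/6 + p*p = -5*U/6 + p² = p² - 5*U/6)
1/((6688 - 8720)*d(75, 87)) = 1/((6688 - 8720)*(87² - ⅚*75)) = 1/((-2032)*(7569 - 125/2)) = -1/(2032*15013/2) = -1/2032*2/15013 = -1/15253208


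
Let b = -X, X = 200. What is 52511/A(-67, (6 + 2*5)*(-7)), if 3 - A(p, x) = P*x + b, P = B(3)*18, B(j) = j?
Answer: 52511/6251 ≈ 8.4004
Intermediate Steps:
P = 54 (P = 3*18 = 54)
b = -200 (b = -1*200 = -200)
A(p, x) = 203 - 54*x (A(p, x) = 3 - (54*x - 200) = 3 - (-200 + 54*x) = 3 + (200 - 54*x) = 203 - 54*x)
52511/A(-67, (6 + 2*5)*(-7)) = 52511/(203 - 54*(6 + 2*5)*(-7)) = 52511/(203 - 54*(6 + 10)*(-7)) = 52511/(203 - 864*(-7)) = 52511/(203 - 54*(-112)) = 52511/(203 + 6048) = 52511/6251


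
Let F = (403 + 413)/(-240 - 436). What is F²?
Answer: 41616/28561 ≈ 1.4571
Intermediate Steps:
F = -204/169 (F = 816/(-676) = 816*(-1/676) = -204/169 ≈ -1.2071)
F² = (-204/169)² = 41616/28561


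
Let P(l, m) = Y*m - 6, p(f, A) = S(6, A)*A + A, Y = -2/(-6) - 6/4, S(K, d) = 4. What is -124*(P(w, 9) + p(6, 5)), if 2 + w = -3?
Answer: -1054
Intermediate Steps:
w = -5 (w = -2 - 3 = -5)
Y = -7/6 (Y = -2*(-1/6) - 6*1/4 = 1/3 - 3/2 = -7/6 ≈ -1.1667)
p(f, A) = 5*A (p(f, A) = 4*A + A = 5*A)
P(l, m) = -6 - 7*m/6 (P(l, m) = -7*m/6 - 6 = -6 - 7*m/6)
-124*(P(w, 9) + p(6, 5)) = -124*((-6 - 7/6*9) + 5*5) = -124*((-6 - 21/2) + 25) = -124*(-33/2 + 25) = -124*17/2 = -1054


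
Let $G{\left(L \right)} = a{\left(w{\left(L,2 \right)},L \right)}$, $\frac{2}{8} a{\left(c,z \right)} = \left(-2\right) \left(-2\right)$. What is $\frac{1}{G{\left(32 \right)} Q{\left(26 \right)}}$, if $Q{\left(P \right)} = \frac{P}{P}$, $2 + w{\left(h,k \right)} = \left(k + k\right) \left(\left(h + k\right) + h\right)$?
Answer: $\frac{1}{16} \approx 0.0625$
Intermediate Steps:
$w{\left(h,k \right)} = -2 + 2 k \left(k + 2 h\right)$ ($w{\left(h,k \right)} = -2 + \left(k + k\right) \left(\left(h + k\right) + h\right) = -2 + 2 k \left(k + 2 h\right)$)
$a{\left(c,z \right)} = 16$ ($a{\left(c,z \right)} = 4 \left(\left(-2\right) \left(-2\right)\right) = 4 \cdot 4 = 16$)
$Q{\left(P \right)} = 1$
$G{\left(L \right)} = 16$
$\frac{1}{G{\left(32 \right)} Q{\left(26 \right)}} = \frac{1}{16 \cdot 1} = \frac{1}{16} \cdot 1 = \frac{1}{16}$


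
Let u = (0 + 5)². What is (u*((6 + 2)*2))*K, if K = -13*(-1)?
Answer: 5200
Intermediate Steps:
K = 13
u = 25 (u = 5² = 25)
(u*((6 + 2)*2))*K = (25*((6 + 2)*2))*13 = (25*(8*2))*13 = (25*16)*13 = 400*13 = 5200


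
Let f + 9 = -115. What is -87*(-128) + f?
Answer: 11012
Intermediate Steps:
f = -124 (f = -9 - 115 = -124)
-87*(-128) + f = -87*(-128) - 124 = 11136 - 124 = 11012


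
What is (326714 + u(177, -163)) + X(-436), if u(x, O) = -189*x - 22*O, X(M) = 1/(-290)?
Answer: 86085629/290 ≈ 2.9685e+5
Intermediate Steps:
X(M) = -1/290
(326714 + u(177, -163)) + X(-436) = (326714 + (-189*177 - 22*(-163))) - 1/290 = (326714 + (-33453 + 3586)) - 1/290 = (326714 - 29867) - 1/290 = 296847 - 1/290 = 86085629/290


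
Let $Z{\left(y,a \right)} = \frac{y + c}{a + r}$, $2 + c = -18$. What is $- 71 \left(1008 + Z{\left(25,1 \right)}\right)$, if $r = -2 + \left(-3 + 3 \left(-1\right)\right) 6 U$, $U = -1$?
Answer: $- \frac{501047}{7} \approx -71578.0$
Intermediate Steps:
$c = -20$ ($c = -2 - 18 = -20$)
$r = 34$ ($r = -2 + \left(-3 + 3 \left(-1\right)\right) 6 \left(-1\right) = -2 + \left(-3 - 3\right) \left(-6\right) = -2 - -36 = -2 + 36 = 34$)
$Z{\left(y,a \right)} = \frac{-20 + y}{34 + a}$ ($Z{\left(y,a \right)} = \frac{y - 20}{a + 34} = \frac{-20 + y}{34 + a}$)
$- 71 \left(1008 + Z{\left(25,1 \right)}\right) = - 71 \left(1008 + \frac{-20 + 25}{34 + 1}\right) = - 71 \left(1008 + \frac{1}{35} \cdot 5\right) = - 71 \left(1008 + \frac{1}{7}\right) = \left(-71\right) \frac{7057}{7} = - \frac{501047}{7}$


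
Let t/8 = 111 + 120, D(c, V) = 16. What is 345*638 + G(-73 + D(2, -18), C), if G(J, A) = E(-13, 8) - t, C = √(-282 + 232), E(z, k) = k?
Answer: 218270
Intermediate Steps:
t = 1848 (t = 8*(111 + 120) = 8*231 = 1848)
C = 5*I*√2 (C = √(-50) = 5*I*√2 ≈ 7.0711*I)
G(J, A) = -1840 (G(J, A) = 8 - 1*1848 = 8 - 1848 = -1840)
345*638 + G(-73 + D(2, -18), C) = 345*638 - 1840 = 220110 - 1840 = 218270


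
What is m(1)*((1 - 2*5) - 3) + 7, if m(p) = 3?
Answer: -29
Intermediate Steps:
m(1)*((1 - 2*5) - 3) + 7 = 3*((1 - 2*5) - 3) + 7 = 3*((1 - 10) - 3) + 7 = 3*(-9 - 3) + 7 = 3*(-12) + 7 = -36 + 7 = -29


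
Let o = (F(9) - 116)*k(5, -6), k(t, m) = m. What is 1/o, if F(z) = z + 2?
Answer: 1/630 ≈ 0.0015873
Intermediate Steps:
F(z) = 2 + z
o = 630 (o = ((2 + 9) - 116)*(-6) = (11 - 116)*(-6) = -105*(-6) = 630)
1/o = 1/630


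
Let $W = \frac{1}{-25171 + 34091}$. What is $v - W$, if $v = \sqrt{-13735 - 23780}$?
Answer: $- \frac{1}{8920} + i \sqrt{37515} \approx -0.00011211 + 193.69 i$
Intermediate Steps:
$W = \frac{1}{8920} \approx 0.00011211$
$v = i \sqrt{37515}$ ($v = \sqrt{-37515} = i \sqrt{37515} \approx 193.69 i$)
$v - W = i \sqrt{37515} - \frac{1}{8920} = - \frac{1}{8920} + i \sqrt{37515}$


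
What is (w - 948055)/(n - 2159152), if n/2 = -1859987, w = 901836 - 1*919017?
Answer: 482618/2939563 ≈ 0.16418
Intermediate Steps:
w = -17181 (w = 901836 - 919017 = -17181)
n = -3719974 (n = 2*(-1859987) = -3719974)
(w - 948055)/(n - 2159152) = (-17181 - 948055)/(-3719974 - 2159152) = -965236/(-5879126) = -965236*(-1/5879126) = 482618/2939563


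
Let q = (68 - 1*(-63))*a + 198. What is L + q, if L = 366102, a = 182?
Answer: 390142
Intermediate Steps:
q = 24040 (q = (68 - 1*(-63))*182 + 198 = (68 + 63)*182 + 198 = 131*182 + 198 = 23842 + 198 = 24040)
L + q = 366102 + 24040 = 390142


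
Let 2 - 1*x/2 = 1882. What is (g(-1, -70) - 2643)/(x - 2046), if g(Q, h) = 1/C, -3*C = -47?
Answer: 62109/136441 ≈ 0.45521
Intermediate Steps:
x = -3760 (x = 4 - 2*1882 = 4 - 3764 = -3760)
C = 47/3 (C = -⅓*(-47) = 47/3 ≈ 15.667)
g(Q, h) = 3/47 (g(Q, h) = 1/(47/3) = 3/47)
(g(-1, -70) - 2643)/(x - 2046) = (3/47 - 2643)/(-3760 - 2046) = -124218/47/(-5806) = -124218/47*(-1/5806) = 62109/136441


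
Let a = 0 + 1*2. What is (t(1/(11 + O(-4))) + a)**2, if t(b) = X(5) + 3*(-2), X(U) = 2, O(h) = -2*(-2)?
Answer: 4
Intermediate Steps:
O(h) = 4
a = 2 (a = 0 + 2 = 2)
t(b) = -4 (t(b) = 2 + 3*(-2) = 2 - 6 = -4)
(t(1/(11 + O(-4))) + a)**2 = (-4 + 2)**2 = (-2)**2 = 4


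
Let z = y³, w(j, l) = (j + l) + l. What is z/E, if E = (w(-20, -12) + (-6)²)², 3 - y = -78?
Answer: 531441/64 ≈ 8303.8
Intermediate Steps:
y = 81 (y = 3 - 1*(-78) = 3 + 78 = 81)
w(j, l) = j + 2*l
z = 531441 (z = 81³ = 531441)
E = 64 (E = ((-20 + 2*(-12)) + (-6)²)² = ((-20 - 24) + 36)² = (-44 + 36)² = (-8)² = 64)
z/E = 531441/64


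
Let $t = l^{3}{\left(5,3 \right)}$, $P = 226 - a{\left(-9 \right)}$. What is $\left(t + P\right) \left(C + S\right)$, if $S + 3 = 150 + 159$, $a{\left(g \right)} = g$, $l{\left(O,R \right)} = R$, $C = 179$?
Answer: $127070$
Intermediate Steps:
$S = 306$ ($S = -3 + \left(150 + 159\right) = -3 + 309 = 306$)
$P = 235$ ($P = 226 - -9 = 226 + 9 = 235$)
$t = 27$ ($t = 3^{3} = 27$)
$\left(t + P\right) \left(C + S\right) = \left(27 + 235\right) \left(179 + 306\right) = 262 \cdot 485 = 127070$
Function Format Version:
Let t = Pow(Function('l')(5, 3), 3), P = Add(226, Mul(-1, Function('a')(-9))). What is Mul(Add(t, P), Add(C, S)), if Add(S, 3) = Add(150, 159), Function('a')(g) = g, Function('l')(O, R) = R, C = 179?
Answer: 127070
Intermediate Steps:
S = 306 (S = Add(-3, Add(150, 159)) = Add(-3, 309) = 306)
P = 235 (P = Add(226, Mul(-1, -9)) = Add(226, 9) = 235)
t = 27 (t = Pow(3, 3) = 27)
Mul(Add(t, P), Add(C, S)) = Mul(Add(27, 235), Add(179, 306)) = Mul(262, 485) = 127070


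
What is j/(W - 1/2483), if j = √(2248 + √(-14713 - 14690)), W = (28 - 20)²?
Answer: 2483*√(2248 + 99*I*√3)/158911 ≈ 0.74137 + 0.028234*I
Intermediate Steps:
W = 64 (W = 8² = 64)
j = √(2248 + 99*I*√3) (j = √(2248 + √(-29403)) = √(2248 + 99*I*√3) ≈ 47.448 + 1.807*I)
j/(W - 1/2483) = √(2248 + 99*I*√3)/(64 - 1/2483) = √(2248 + 99*I*√3)/(158911/2483) = √(2248 + 99*I*√3)*(2483/158911) = 2483*√(2248 + 99*I*√3)/158911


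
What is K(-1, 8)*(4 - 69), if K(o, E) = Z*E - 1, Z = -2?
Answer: 1105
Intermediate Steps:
K(o, E) = -1 - 2*E (K(o, E) = -2*E - 1 = -1 - 2*E)
K(-1, 8)*(4 - 69) = (-1 - 2*8)*(4 - 69) = (-1 - 16)*(-65) = -17*(-65) = 1105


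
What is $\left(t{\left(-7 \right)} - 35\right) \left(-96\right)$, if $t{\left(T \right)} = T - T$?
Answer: $3360$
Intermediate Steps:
$t{\left(T \right)} = 0$
$\left(t{\left(-7 \right)} - 35\right) \left(-96\right) = \left(0 - 35\right) \left(-96\right) = \left(-35\right) \left(-96\right) = 3360$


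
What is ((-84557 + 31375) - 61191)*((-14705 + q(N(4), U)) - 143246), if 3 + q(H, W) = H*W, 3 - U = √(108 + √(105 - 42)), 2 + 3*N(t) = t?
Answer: 18065444096 + 228746*√(108 + 3*√7)/3 ≈ 1.8066e+10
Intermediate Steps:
N(t) = -⅔ + t/3
U = 3 - √(108 + 3*√7) (U = 3 - √(108 + √(105 - 42)) = 3 - √(108 + √63) = 3 - √(108 + 3*√7) ≈ -7.7674)
q(H, W) = -3 + H*W
((-84557 + 31375) - 61191)*((-14705 + q(N(4), U)) - 143246) = ((-84557 + 31375) - 61191)*((-14705 + (-3 + (-⅔ + (⅓)*4)*(3 - √(108 + 3*√7)))) - 143246) = (-53182 - 61191)*((-14705 + (-3 + (-⅔ + 4/3)*(3 - √(108 + 3*√7)))) - 143246) = -114373*((-14705 + (-3 + 2*(3 - √(108 + 3*√7))/3)) - 143246) = -114373*((-14705 + (-3 + (2 - 2*√(108 + 3*√7)/3))) - 143246) = -114373*((-14705 + (-1 - 2*√(108 + 3*√7)/3)) - 143246) = -114373*((-14706 - 2*√(108 + 3*√7)/3) - 143246) = -114373*(-157952 - 2*√(108 + 3*√7)/3) = 18065444096 + 228746*√(108 + 3*√7)/3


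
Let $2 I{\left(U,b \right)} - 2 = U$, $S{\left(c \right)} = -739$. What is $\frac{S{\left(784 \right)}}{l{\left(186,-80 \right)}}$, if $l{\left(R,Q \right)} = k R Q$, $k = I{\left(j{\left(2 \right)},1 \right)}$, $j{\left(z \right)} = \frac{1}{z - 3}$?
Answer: $\frac{739}{7440} \approx 0.099328$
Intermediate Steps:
$j{\left(z \right)} = \frac{1}{-3 + z}$
$I{\left(U,b \right)} = 1 + \frac{U}{2}$
$k = \frac{1}{2}$ ($k = 1 + \frac{1}{2 \left(-3 + 2\right)} = 1 + \frac{1}{2 \left(-1\right)} = 1 + \frac{1}{2} \left(-1\right) = 1 - \frac{1}{2} = \frac{1}{2} \approx 0.5$)
$l{\left(R,Q \right)} = \frac{Q R}{2}$ ($l{\left(R,Q \right)} = \frac{R Q}{2} = \frac{Q R}{2}$)
$\frac{S{\left(784 \right)}}{l{\left(186,-80 \right)}} = - \frac{739}{\frac{1}{2} \left(-80\right) 186} = - \frac{739}{-7440} = \left(-739\right) \left(- \frac{1}{7440}\right) = \frac{739}{7440}$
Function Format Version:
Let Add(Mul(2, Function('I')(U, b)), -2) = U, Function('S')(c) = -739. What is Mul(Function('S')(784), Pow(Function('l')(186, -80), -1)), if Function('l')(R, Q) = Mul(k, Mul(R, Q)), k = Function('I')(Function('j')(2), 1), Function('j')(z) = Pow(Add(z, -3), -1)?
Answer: Rational(739, 7440) ≈ 0.099328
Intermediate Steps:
Function('j')(z) = Pow(Add(-3, z), -1)
Function('I')(U, b) = Add(1, Mul(Rational(1, 2), U))
k = Rational(1, 2) (k = Add(1, Mul(Rational(1, 2), Pow(Add(-3, 2), -1))) = Add(1, Mul(Rational(1, 2), Pow(-1, -1))) = Add(1, Mul(Rational(1, 2), -1)) = Add(1, Rational(-1, 2)) = Rational(1, 2) ≈ 0.50000)
Function('l')(R, Q) = Mul(Rational(1, 2), Q, R) (Function('l')(R, Q) = Mul(Rational(1, 2), Mul(R, Q)) = Mul(Rational(1, 2), Mul(Q, R)) = Mul(Rational(1, 2), Q, R))
Mul(Function('S')(784), Pow(Function('l')(186, -80), -1)) = Mul(-739, Pow(Mul(Rational(1, 2), -80, 186), -1)) = Mul(-739, Pow(-7440, -1)) = Mul(-739, Rational(-1, 7440)) = Rational(739, 7440)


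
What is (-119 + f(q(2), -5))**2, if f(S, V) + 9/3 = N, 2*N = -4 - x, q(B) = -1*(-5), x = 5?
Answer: 64009/4 ≈ 16002.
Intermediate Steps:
q(B) = 5
N = -9/2 (N = (-4 - 1*5)/2 = (-4 - 5)/2 = (1/2)*(-9) = -9/2 ≈ -4.5000)
f(S, V) = -15/2 (f(S, V) = -3 - 9/2 = -15/2)
(-119 + f(q(2), -5))**2 = (-119 - 15/2)**2 = (-253/2)**2 = 64009/4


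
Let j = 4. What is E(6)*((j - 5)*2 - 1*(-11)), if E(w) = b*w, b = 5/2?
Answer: 135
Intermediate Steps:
b = 5/2 (b = 5*(½) = 5/2 ≈ 2.5000)
E(w) = 5*w/2
E(6)*((j - 5)*2 - 1*(-11)) = ((5/2)*6)*((4 - 5)*2 - 1*(-11)) = 15*(-1*2 + 11) = 15*(-2 + 11) = 15*9 = 135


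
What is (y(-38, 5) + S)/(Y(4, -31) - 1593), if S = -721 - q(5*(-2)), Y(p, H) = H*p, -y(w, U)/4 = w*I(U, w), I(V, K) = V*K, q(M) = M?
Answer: 29591/1717 ≈ 17.234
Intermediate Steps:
I(V, K) = K*V
y(w, U) = -4*U*w**2 (y(w, U) = -4*w*w*U = -4*w*U*w = -4*U*w**2)
S = -711 (S = -721 - 5*(-2) = -721 - 1*(-10) = -721 + 10 = -711)
(y(-38, 5) + S)/(Y(4, -31) - 1593) = (-4*5*(-38)**2 - 711)/(-31*4 - 1593) = (-4*5*1444 - 711)/(-124 - 1593) = (-28880 - 711)/(-1717) = -29591*(-1/1717) = 29591/1717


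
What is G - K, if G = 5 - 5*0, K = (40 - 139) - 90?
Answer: 194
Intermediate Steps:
K = -189 (K = -99 - 90 = -189)
G = 5 (G = 5 + 0 = 5)
G - K = 5 - 1*(-189) = 5 + 189 = 194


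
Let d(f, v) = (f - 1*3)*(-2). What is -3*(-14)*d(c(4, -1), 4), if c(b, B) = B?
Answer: 336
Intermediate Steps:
d(f, v) = 6 - 2*f (d(f, v) = (f - 3)*(-2) = (-3 + f)*(-2) = 6 - 2*f)
-3*(-14)*d(c(4, -1), 4) = -3*(-14)*(6 - 2*(-1)) = -(-42)*(6 + 2) = -(-42)*8 = -1*(-336) = 336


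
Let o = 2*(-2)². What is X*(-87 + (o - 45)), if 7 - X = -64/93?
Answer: -2860/3 ≈ -953.33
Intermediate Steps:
X = 715/93 (X = 7 - (-64)/93 = 7 - 1*(-64/93) = 7 + 64/93 = 715/93 ≈ 7.6882)
o = 8 (o = 2*4 = 8)
X*(-87 + (o - 45)) = 715*(-87 + (8 - 45))/93 = 715*(-87 - 37)/93 = (715/93)*(-124) = -2860/3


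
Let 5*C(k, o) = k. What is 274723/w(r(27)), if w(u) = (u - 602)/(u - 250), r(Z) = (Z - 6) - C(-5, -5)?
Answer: 15659211/145 ≈ 1.0799e+5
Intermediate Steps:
C(k, o) = k/5
r(Z) = -5 + Z (r(Z) = (Z - 6) - (-5)/5 = (-6 + Z) - 1*(-1) = (-6 + Z) + 1 = -5 + Z)
w(u) = (-602 + u)/(-250 + u)
274723/w(r(27)) = 274723/(((-602 + (-5 + 27))/(-250 + (-5 + 27)))) = 274723/(((-602 + 22)/(-250 + 22))) = 274723/((-580/(-228))) = 274723/((-1/228*(-580))) = 274723/(145/57) = 274723*(57/145) = 15659211/145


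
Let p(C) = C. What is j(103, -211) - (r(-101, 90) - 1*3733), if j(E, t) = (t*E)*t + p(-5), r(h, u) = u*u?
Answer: 4581291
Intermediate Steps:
r(h, u) = u²
j(E, t) = -5 + E*t² (j(E, t) = (t*E)*t - 5 = (E*t)*t - 5 = E*t² - 5 = -5 + E*t²)
j(103, -211) - (r(-101, 90) - 1*3733) = (-5 + 103*(-211)²) - (90² - 1*3733) = (-5 + 103*44521) - (8100 - 3733) = (-5 + 4585663) - 1*4367 = 4585658 - 4367 = 4581291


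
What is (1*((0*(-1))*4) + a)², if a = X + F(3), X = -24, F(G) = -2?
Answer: 676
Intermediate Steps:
a = -26 (a = -24 - 2 = -26)
(1*((0*(-1))*4) + a)² = (1*((0*(-1))*4) - 26)² = (1*(0*4) - 26)² = (1*0 - 26)² = (0 - 26)² = (-26)² = 676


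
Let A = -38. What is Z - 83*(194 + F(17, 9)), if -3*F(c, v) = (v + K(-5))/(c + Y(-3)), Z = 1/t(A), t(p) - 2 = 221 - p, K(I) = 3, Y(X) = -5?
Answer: -4195400/261 ≈ -16074.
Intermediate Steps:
t(p) = 223 - p (t(p) = 2 + (221 - p) = 223 - p)
Z = 1/261 (Z = 1/(223 - 1*(-38)) = 1/(223 + 38) = 1/261 ≈ 0.0038314)
F(c, v) = -(3 + v)/(3*(-5 + c)) (F(c, v) = -(v + 3)/(3*(c - 5)) = -(3 + v)/(3*(-5 + c)))
Z - 83*(194 + F(17, 9)) = 1/261 - 83*(194 + (-3 - 1*9)/(3*(-5 + 17))) = 1/261 - 83*(194 + (⅓)*(-3 - 9)/12) = 1/261 - 83*(194 + (⅓)*(1/12)*(-12)) = 1/261 - 83*(194 - ⅓) = 1/261 - 83*581/3 = 1/261 - 1*48223/3 = 1/261 - 48223/3 = -4195400/261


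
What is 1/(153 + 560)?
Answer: 1/713 ≈ 0.0014025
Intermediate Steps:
1/(153 + 560) = 1/713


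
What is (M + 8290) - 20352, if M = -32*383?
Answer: -24318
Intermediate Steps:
M = -12256
(M + 8290) - 20352 = (-12256 + 8290) - 20352 = -3966 - 20352 = -24318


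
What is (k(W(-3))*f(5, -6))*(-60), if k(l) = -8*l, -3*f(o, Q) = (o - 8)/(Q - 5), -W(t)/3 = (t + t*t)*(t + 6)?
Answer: 25920/11 ≈ 2356.4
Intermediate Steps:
W(t) = -3*(6 + t)*(t + t**2) (W(t) = -3*(t + t*t)*(t + 6) = -3*(t + t**2)*(6 + t) = -3*(6 + t)*(t + t**2))
f(o, Q) = -(-8 + o)/(3*(-5 + Q)) (f(o, Q) = -(o - 8)/(3*(Q - 5)) = -(-8 + o)/(3*(-5 + Q)))
(k(W(-3))*f(5, -6))*(-60) = ((-(-24)*(-3)*(6 + (-3)**2 + 7*(-3)))*((8 - 1*5)/(3*(-5 - 6))))*(-60) = ((-(-24)*(-3)*(6 + 9 - 21))*((1/3)*(8 - 5)/(-11)))*(-60) = ((-(-24)*(-3)*(-6))*((1/3)*(-1/11)*3))*(-60) = (-8*(-54)*(-1/11))*(-60) = (432*(-1/11))*(-60) = -432/11*(-60) = 25920/11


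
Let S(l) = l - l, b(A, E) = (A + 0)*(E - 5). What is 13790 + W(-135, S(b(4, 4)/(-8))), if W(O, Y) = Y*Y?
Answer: 13790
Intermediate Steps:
b(A, E) = A*(-5 + E)
S(l) = 0
W(O, Y) = Y²
13790 + W(-135, S(b(4, 4)/(-8))) = 13790 + 0² = 13790 + 0 = 13790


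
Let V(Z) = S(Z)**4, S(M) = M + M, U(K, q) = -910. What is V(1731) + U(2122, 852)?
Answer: 143650867876226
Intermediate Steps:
S(M) = 2*M
V(Z) = 16*Z**4 (V(Z) = (2*Z)**4 = 16*Z**4)
V(1731) + U(2122, 852) = 16*1731**4 - 910 = 16*8978179242321 - 910 = 143650867877136 - 910 = 143650867876226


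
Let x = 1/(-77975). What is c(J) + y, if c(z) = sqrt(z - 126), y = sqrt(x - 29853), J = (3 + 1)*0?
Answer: I*(2*sqrt(1815092440361) + 46785*sqrt(14))/15595 ≈ 184.01*I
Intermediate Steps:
x = -1/77975 ≈ -1.2825e-5
J = 0 (J = 4*0 = 0)
y = 2*I*sqrt(1815092440361)/15595 (y = sqrt(-1/77975 - 29853) = sqrt(-2327787676/77975) = 2*I*sqrt(1815092440361)/15595 ≈ 172.78*I)
c(z) = sqrt(-126 + z)
c(J) + y = sqrt(-126 + 0) + 2*I*sqrt(1815092440361)/15595 = sqrt(-126) + 2*I*sqrt(1815092440361)/15595 = 3*I*sqrt(14) + 2*I*sqrt(1815092440361)/15595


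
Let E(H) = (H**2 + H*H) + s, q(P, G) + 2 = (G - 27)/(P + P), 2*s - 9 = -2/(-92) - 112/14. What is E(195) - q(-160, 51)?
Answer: 69968379/920 ≈ 76053.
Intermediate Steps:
s = 47/92 (s = 9/2 + (-2/(-92) - 112/14)/2 = 9/2 + (-2*(-1/92) - 112*1/14)/2 = 9/2 + (1/46 - 8)/2 = 9/2 + (1/2)*(-367/46) = 9/2 - 367/92 = 47/92 ≈ 0.51087)
q(P, G) = -2 + (-27 + G)/(2*P) (q(P, G) = -2 + (G - 27)/(P + P) = -2 + (-27 + G)/((2*P)) = -2 + (-27 + G)*(1/(2*P)) = -2 + (-27 + G)/(2*P))
E(H) = 47/92 + 2*H**2 (E(H) = (H**2 + H*H) + 47/92 = (H**2 + H**2) + 47/92 = 2*H**2 + 47/92 = 47/92 + 2*H**2)
E(195) - q(-160, 51) = (47/92 + 2*195**2) - (-27 + 51 - 4*(-160))/(2*(-160)) = (47/92 + 2*38025) - (-1)*(-27 + 51 + 640)/(2*160) = (47/92 + 76050) - (-1)*664/(2*160) = 6996647/92 - 1*(-83/40) = 6996647/92 + 83/40 = 69968379/920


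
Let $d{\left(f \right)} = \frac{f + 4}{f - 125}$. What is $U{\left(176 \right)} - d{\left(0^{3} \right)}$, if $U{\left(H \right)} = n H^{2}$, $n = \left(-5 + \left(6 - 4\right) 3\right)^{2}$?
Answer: $\frac{3872004}{125} \approx 30976.0$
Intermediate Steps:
$n = 1$ ($n = \left(-5 + 2 \cdot 3\right)^{2} = \left(-5 + 6\right)^{2} = 1^{2} = 1$)
$U{\left(H \right)} = H^{2}$ ($U{\left(H \right)} = 1 H^{2} = H^{2}$)
$d{\left(f \right)} = \frac{4 + f}{-125 + f}$
$U{\left(176 \right)} - d{\left(0^{3} \right)} = 176^{2} - \frac{4 + 0^{3}}{-125 + 0^{3}} = 30976 - \frac{4 + 0}{-125 + 0} = 30976 - \frac{1}{-125} \cdot 4 = 30976 - \left(- \frac{1}{125}\right) 4 = 30976 - - \frac{4}{125} = 30976 + \frac{4}{125} = \frac{3872004}{125}$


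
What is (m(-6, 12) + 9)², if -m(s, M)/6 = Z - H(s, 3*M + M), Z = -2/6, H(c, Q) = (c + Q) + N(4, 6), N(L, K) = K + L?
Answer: 104329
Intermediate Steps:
H(c, Q) = 10 + Q + c (H(c, Q) = (c + Q) + (6 + 4) = (Q + c) + 10 = 10 + Q + c)
Z = -⅓ (Z = -2*⅙ = -⅓ ≈ -0.33333)
m(s, M) = 62 + 6*s + 24*M (m(s, M) = -6*(-⅓ - (10 + (3*M + M) + s)) = -6*(-⅓ - (10 + 4*M + s)) = -6*(-⅓ - (10 + s + 4*M)) = -6*(-⅓ + (-10 - s - 4*M)) = -6*(-31/3 - s - 4*M) = 62 + 6*s + 24*M)
(m(-6, 12) + 9)² = ((62 + 6*(-6) + 24*12) + 9)² = ((62 - 36 + 288) + 9)² = (314 + 9)² = 323² = 104329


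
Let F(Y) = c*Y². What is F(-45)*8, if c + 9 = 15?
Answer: 97200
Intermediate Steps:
c = 6 (c = -9 + 15 = 6)
F(Y) = 6*Y²
F(-45)*8 = (6*(-45)²)*8 = (6*2025)*8 = 12150*8 = 97200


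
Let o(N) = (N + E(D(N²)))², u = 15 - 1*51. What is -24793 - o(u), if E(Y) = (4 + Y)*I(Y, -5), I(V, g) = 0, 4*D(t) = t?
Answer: -26089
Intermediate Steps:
D(t) = t/4
E(Y) = 0 (E(Y) = (4 + Y)*0 = 0)
u = -36 (u = 15 - 51 = -36)
o(N) = N² (o(N) = (N + 0)² = N²)
-24793 - o(u) = -24793 - 1*(-36)² = -24793 - 1*1296 = -24793 - 1296 = -26089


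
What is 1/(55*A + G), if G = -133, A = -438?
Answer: -1/24223 ≈ -4.1283e-5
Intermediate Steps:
1/(55*A + G) = 1/(55*(-438) - 133) = 1/(-24090 - 133) = 1/(-24223) = -1/24223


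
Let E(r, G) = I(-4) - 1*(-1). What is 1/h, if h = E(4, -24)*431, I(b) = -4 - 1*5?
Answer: -1/3448 ≈ -0.00029002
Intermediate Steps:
I(b) = -9 (I(b) = -4 - 5 = -9)
E(r, G) = -8 (E(r, G) = -9 - 1*(-1) = -9 + 1 = -8)
h = -3448 (h = -8*431 = -3448)
1/h = 1/(-3448) = -1/3448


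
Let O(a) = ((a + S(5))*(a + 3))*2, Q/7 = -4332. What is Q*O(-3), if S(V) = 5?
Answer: 0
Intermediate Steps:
Q = -30324 (Q = 7*(-4332) = -30324)
O(a) = 2*(3 + a)*(5 + a) (O(a) = ((a + 5)*(a + 3))*2 = ((5 + a)*(3 + a))*2 = ((3 + a)*(5 + a))*2 = 2*(3 + a)*(5 + a))
Q*O(-3) = -30324*(30 + 2*(-3)**2 + 16*(-3)) = -30324*(30 + 2*9 - 48) = -30324*(30 + 18 - 48) = -30324*0 = 0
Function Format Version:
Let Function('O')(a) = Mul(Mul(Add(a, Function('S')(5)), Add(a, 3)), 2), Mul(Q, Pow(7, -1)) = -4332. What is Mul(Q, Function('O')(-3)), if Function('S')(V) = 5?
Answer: 0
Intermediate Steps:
Q = -30324 (Q = Mul(7, -4332) = -30324)
Function('O')(a) = Mul(2, Add(3, a), Add(5, a)) (Function('O')(a) = Mul(Mul(Add(a, 5), Add(a, 3)), 2) = Mul(Mul(Add(5, a), Add(3, a)), 2) = Mul(Mul(Add(3, a), Add(5, a)), 2) = Mul(2, Add(3, a), Add(5, a)))
Mul(Q, Function('O')(-3)) = Mul(-30324, Add(30, Mul(2, Pow(-3, 2)), Mul(16, -3))) = Mul(-30324, Add(30, Mul(2, 9), -48)) = Mul(-30324, Add(30, 18, -48)) = Mul(-30324, 0) = 0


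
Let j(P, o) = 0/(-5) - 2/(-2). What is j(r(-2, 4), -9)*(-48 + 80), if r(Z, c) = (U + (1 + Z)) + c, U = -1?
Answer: 32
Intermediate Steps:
r(Z, c) = Z + c (r(Z, c) = (-1 + (1 + Z)) + c = Z + c)
j(P, o) = 1 (j(P, o) = 0*(-⅕) - 2*(-½) = 0 + 1 = 1)
j(r(-2, 4), -9)*(-48 + 80) = 1*(-48 + 80) = 1*32 = 32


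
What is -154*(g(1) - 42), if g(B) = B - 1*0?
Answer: 6314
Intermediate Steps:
g(B) = B (g(B) = B + 0 = B)
-154*(g(1) - 42) = -154*(1 - 42) = -154*(-41) = 6314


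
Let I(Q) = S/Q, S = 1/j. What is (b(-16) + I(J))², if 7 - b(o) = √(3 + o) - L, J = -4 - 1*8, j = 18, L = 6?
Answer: 7272721/46656 - 2807*I*√13/108 ≈ 155.88 - 93.711*I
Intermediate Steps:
J = -12 (J = -4 - 8 = -12)
S = 1/18 ≈ 0.055556
I(Q) = 1/(18*Q)
b(o) = 13 - √(3 + o) (b(o) = 7 - (√(3 + o) - 1*6) = 7 - (√(3 + o) - 6) = 7 - (-6 + √(3 + o)) = 7 + (6 - √(3 + o)) = 13 - √(3 + o))
(b(-16) + I(J))² = ((13 - √(3 - 16)) + (1/18)/(-12))² = ((13 - √(-13)) + (1/18)*(-1/12))² = ((13 - I*√13) - 1/216)² = (2807/216 - I*√13)²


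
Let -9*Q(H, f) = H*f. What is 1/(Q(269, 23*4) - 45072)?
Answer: -9/430396 ≈ -2.0911e-5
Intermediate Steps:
Q(H, f) = -H*f/9
1/(Q(269, 23*4) - 45072) = 1/(-1/9*269*23*4 - 45072) = 1/(-1/9*269*92 - 45072) = 1/(-24748/9 - 45072) = 1/(-430396/9) = -9/430396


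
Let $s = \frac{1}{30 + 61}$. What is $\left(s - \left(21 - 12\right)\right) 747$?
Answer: $- \frac{611046}{91} \approx -6714.8$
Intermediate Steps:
$s = \frac{1}{91} \approx 0.010989$
$\left(s - \left(21 - 12\right)\right) 747 = \left(\frac{1}{91} - \left(21 - 12\right)\right) 747 = \left(\frac{1}{91} - 9\right) 747 = \left(- \frac{818}{91}\right) 747 = - \frac{611046}{91}$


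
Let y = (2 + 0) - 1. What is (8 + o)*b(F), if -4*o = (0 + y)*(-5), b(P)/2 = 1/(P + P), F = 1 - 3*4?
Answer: -37/44 ≈ -0.84091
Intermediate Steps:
F = -11 (F = 1 - 12 = -11)
y = 1 (y = 2 - 1 = 1)
b(P) = 1/P (b(P) = 2/(P + P) = 2/((2*P)) = 2*(1/(2*P)) = 1/P)
o = 5/4 (o = -(0 + 1)*(-5)/4 = -(-5)/4 = -¼*(-5) = 5/4 ≈ 1.2500)
(8 + o)*b(F) = (8 + 5/4)/(-11) = (37/4)*(-1/11) = -37/44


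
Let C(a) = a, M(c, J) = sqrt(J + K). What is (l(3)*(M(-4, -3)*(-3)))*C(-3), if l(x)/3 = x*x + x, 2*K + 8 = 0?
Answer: 324*I*sqrt(7) ≈ 857.22*I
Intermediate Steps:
K = -4 (K = -4 + (1/2)*0 = -4 + 0 = -4)
M(c, J) = sqrt(-4 + J) (M(c, J) = sqrt(J - 4) = sqrt(-4 + J))
l(x) = 3*x + 3*x**2 (l(x) = 3*(x*x + x) = 3*(x**2 + x) = 3*(x + x**2) = 3*x + 3*x**2)
(l(3)*(M(-4, -3)*(-3)))*C(-3) = ((3*3*(1 + 3))*(sqrt(-4 - 3)*(-3)))*(-3) = ((3*3*4)*(sqrt(-7)*(-3)))*(-3) = (36*((I*sqrt(7))*(-3)))*(-3) = (36*(-3*I*sqrt(7)))*(-3) = -108*I*sqrt(7)*(-3) = 324*I*sqrt(7)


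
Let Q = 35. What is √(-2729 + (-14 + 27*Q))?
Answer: I*√1798 ≈ 42.403*I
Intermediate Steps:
√(-2729 + (-14 + 27*Q)) = √(-2729 + (-14 + 27*35)) = √(-2729 + (-14 + 945)) = √(-2729 + 931) = √(-1798) = I*√1798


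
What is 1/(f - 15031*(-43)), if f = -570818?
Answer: 1/75515 ≈ 1.3242e-5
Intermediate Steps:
1/(f - 15031*(-43)) = 1/(-570818 - 15031*(-43)) = 1/(-570818 + 646333) = 1/75515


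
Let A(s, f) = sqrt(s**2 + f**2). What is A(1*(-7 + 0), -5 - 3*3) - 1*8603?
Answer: -8603 + 7*sqrt(5) ≈ -8587.3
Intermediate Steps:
A(s, f) = sqrt(f**2 + s**2)
A(1*(-7 + 0), -5 - 3*3) - 1*8603 = sqrt((-5 - 3*3)**2 + (1*(-7 + 0))**2) - 1*8603 = sqrt((-5 - 9)**2 + (1*(-7))**2) - 8603 = sqrt((-14)**2 + (-7)**2) - 8603 = sqrt(196 + 49) - 8603 = sqrt(245) - 8603 = 7*sqrt(5) - 8603 = -8603 + 7*sqrt(5)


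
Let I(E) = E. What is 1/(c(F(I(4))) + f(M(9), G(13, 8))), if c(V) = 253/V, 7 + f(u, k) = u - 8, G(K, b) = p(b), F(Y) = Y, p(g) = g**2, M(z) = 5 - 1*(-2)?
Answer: 4/221 ≈ 0.018100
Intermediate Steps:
M(z) = 7 (M(z) = 5 + 2 = 7)
G(K, b) = b**2
f(u, k) = -15 + u (f(u, k) = -7 + (u - 8) = -7 + (-8 + u) = -15 + u)
1/(c(F(I(4))) + f(M(9), G(13, 8))) = 1/(253/4 + (-15 + 7)) = 1/(253*(1/4) - 8) = 1/(253/4 - 8) = 1/(221/4) = 4/221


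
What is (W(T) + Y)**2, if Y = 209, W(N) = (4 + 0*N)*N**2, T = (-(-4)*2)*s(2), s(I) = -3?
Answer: 6315169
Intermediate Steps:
T = -24 (T = -(-4)*2*(-3) = -2*(-4)*(-3) = 8*(-3) = -24)
W(N) = 4*N**2 (W(N) = (4 + 0)*N**2 = 4*N**2)
(W(T) + Y)**2 = (4*(-24)**2 + 209)**2 = (4*576 + 209)**2 = (2304 + 209)**2 = 2513**2 = 6315169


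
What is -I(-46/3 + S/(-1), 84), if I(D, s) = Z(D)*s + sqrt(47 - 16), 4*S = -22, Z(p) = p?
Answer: 826 - sqrt(31) ≈ 820.43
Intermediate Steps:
S = -11/2 (S = (1/4)*(-22) = -11/2 ≈ -5.5000)
I(D, s) = sqrt(31) + D*s (I(D, s) = D*s + sqrt(47 - 16) = D*s + sqrt(31) = sqrt(31) + D*s)
-I(-46/3 + S/(-1), 84) = -(sqrt(31) + (-46/3 - 11/2/(-1))*84) = -(sqrt(31) + (-46*1/3 - 11/2*(-1))*84) = -(sqrt(31) + (-46/3 + 11/2)*84) = -(sqrt(31) - 59/6*84) = -(sqrt(31) - 826) = -(-826 + sqrt(31)) = 826 - sqrt(31)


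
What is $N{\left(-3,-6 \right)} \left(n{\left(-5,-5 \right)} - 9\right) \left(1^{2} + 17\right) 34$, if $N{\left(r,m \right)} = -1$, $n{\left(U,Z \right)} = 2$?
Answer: $4284$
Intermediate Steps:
$N{\left(-3,-6 \right)} \left(n{\left(-5,-5 \right)} - 9\right) \left(1^{2} + 17\right) 34 = - \left(2 - 9\right) \left(1^{2} + 17\right) 34 = - \left(-7\right) \left(1 + 17\right) 34 = - \left(-7\right) 18 \cdot 34 = \left(-1\right) \left(-126\right) 34 = 126 \cdot 34 = 4284$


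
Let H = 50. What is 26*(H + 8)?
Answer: 1508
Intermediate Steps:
26*(H + 8) = 26*(50 + 8) = 26*58 = 1508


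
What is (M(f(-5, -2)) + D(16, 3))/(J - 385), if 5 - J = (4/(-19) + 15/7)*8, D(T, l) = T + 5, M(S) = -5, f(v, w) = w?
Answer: -532/13149 ≈ -0.040459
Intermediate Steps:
D(T, l) = 5 + T
J = -1391/133 (J = 5 - (4/(-19) + 15/7)*8 = 5 - (4*(-1/19) + 15*(⅐))*8 = 5 - (-4/19 + 15/7)*8 = 5 - 257*8/133 = 5 - 1*2056/133 = 5 - 2056/133 = -1391/133 ≈ -10.459)
(M(f(-5, -2)) + D(16, 3))/(J - 385) = (-5 + (5 + 16))/(-1391/133 - 385) = (-5 + 21)/(-52596/133) = 16*(-133/52596) = -532/13149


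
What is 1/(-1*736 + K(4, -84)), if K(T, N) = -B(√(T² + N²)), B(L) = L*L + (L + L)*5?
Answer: -61/470763 + 5*√442/7532208 ≈ -0.00011562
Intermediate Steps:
B(L) = L² + 10*L (B(L) = L² + (2*L)*5 = L² + 10*L)
K(T, N) = -√(N² + T²)*(10 + √(N² + T²)) (K(T, N) = -√(T² + N²)*(10 + √(T² + N²)) = -√(N² + T²)*(10 + √(N² + T²)))
1/(-1*736 + K(4, -84)) = 1/(-1*736 + (-1*(-84)² - 1*4² - 10*√((-84)² + 4²))) = 1/(-736 + (-1*7056 - 1*16 - 10*√(7056 + 16))) = 1/(-736 + (-7056 - 16 - 40*√442)) = 1/(-736 + (-7072 - 40*√442)) = 1/(-7808 - 40*√442)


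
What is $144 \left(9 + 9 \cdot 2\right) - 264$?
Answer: $3624$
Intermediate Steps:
$144 \left(9 + 9 \cdot 2\right) - 264 = 144 \left(9 + 18\right) - 264 = 144 \cdot 27 - 264 = 3888 - 264 = 3624$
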